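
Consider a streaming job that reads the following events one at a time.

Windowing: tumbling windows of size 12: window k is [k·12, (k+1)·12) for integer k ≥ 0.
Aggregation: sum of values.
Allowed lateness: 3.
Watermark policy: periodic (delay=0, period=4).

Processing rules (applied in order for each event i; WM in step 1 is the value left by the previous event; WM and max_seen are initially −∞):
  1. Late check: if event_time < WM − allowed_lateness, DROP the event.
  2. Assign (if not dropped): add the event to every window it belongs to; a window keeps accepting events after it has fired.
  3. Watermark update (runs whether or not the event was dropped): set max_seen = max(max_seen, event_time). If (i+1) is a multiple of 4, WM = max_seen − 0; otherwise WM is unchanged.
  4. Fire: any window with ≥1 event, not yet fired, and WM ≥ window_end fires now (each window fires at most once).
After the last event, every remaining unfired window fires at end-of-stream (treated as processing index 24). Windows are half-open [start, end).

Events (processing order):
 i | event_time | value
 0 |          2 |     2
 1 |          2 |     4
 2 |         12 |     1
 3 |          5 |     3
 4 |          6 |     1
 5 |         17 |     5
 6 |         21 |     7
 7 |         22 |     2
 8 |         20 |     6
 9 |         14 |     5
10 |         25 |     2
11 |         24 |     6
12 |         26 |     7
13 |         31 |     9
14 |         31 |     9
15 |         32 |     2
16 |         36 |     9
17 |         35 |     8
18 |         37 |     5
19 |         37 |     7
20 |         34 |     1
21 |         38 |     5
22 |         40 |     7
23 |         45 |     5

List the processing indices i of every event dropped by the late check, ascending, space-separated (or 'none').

4 9

i=0 t=2 v=2: → [0,12); WM=−∞
i=1 t=2 v=4: → [0,12); WM=−∞
i=2 t=12 v=1: → [12,24); WM=−∞
i=3 t=5 v=3: → [0,12); WM=12; [0,12) fires=9
i=4 t=6 v=1: DROP (t<12-3); WM=12
i=5 t=17 v=5: → [12,24); WM=12
i=6 t=21 v=7: → [12,24); WM=12
i=7 t=22 v=2: → [12,24); WM=22
i=8 t=20 v=6: → [12,24); WM=22
i=9 t=14 v=5: DROP (t<22-3); WM=22
i=10 t=25 v=2: → [24,36); WM=22
i=11 t=24 v=6: → [24,36); WM=25; [12,24) fires=21
i=12 t=26 v=7: → [24,36); WM=25
i=13 t=31 v=9: → [24,36); WM=25
i=14 t=31 v=9: → [24,36); WM=25
i=15 t=32 v=2: → [24,36); WM=32
i=16 t=36 v=9: → [36,48); WM=32
i=17 t=35 v=8: → [24,36); WM=32
i=18 t=37 v=5: → [36,48); WM=32
i=19 t=37 v=7: → [36,48); WM=37; [24,36) fires=43
i=20 t=34 v=1: → [24,36); WM=37
i=21 t=38 v=5: → [36,48); WM=37
i=22 t=40 v=7: → [36,48); WM=37
i=23 t=45 v=5: → [36,48); WM=45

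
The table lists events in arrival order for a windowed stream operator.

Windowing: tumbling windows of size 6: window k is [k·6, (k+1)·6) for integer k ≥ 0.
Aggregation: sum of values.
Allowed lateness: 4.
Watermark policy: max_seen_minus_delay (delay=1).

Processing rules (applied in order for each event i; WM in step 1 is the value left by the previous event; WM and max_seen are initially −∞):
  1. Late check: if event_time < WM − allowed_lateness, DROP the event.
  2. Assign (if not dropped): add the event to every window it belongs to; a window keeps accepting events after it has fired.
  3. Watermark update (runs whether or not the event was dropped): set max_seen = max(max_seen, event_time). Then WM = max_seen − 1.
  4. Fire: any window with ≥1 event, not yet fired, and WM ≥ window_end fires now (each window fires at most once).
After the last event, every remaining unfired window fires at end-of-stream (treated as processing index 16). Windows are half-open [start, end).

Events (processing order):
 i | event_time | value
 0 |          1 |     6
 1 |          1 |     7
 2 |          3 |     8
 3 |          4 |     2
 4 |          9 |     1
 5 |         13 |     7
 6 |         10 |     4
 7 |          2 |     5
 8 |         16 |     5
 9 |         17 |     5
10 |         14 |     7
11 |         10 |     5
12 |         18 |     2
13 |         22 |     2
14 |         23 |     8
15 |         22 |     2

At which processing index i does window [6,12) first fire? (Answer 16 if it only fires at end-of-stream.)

i=0 t=1 v=6: → [0,6); WM=0
i=1 t=1 v=7: → [0,6); WM=0
i=2 t=3 v=8: → [0,6); WM=2
i=3 t=4 v=2: → [0,6); WM=3
i=4 t=9 v=1: → [6,12); WM=8; [0,6) fires=23
i=5 t=13 v=7: → [12,18); WM=12; [6,12) fires=1
i=6 t=10 v=4: → [6,12); WM=12
i=7 t=2 v=5: DROP (t<12-4); WM=12
i=8 t=16 v=5: → [12,18); WM=15
i=9 t=17 v=5: → [12,18); WM=16
i=10 t=14 v=7: → [12,18); WM=16
i=11 t=10 v=5: DROP (t<16-4); WM=16
i=12 t=18 v=2: → [18,24); WM=17
i=13 t=22 v=2: → [18,24); WM=21; [12,18) fires=24
i=14 t=23 v=8: → [18,24); WM=22
i=15 t=22 v=2: → [18,24); WM=22

5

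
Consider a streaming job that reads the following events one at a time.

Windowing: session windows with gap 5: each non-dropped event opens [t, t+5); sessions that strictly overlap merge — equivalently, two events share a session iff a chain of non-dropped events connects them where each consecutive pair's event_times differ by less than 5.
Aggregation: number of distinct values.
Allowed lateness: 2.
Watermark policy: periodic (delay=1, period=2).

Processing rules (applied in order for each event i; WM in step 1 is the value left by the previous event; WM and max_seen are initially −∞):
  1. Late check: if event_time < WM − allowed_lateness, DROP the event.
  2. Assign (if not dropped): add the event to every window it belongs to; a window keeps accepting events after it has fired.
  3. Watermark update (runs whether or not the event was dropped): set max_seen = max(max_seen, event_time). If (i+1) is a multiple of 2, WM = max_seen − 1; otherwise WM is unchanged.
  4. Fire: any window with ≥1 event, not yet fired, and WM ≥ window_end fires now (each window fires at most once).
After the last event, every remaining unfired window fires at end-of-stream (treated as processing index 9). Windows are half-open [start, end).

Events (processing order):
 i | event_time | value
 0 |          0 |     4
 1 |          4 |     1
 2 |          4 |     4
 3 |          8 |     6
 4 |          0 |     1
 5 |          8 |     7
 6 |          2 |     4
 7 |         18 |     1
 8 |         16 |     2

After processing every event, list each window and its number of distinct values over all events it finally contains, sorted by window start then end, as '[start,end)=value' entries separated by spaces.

[0,13)=4 [16,23)=2

i=0 t=0 v=4: → [0,5); WM=−∞
i=1 t=4 v=1: → [0,9); WM=3
i=2 t=4 v=4: → [0,9); WM=3
i=3 t=8 v=6: → [0,13); WM=7
i=4 t=0 v=1: DROP (t<7-2); WM=7
i=5 t=8 v=7: → [0,13); WM=7
i=6 t=2 v=4: DROP (t<7-2); WM=7
i=7 t=18 v=1: → [18,23); WM=17
i=8 t=16 v=2: → [16,23); WM=17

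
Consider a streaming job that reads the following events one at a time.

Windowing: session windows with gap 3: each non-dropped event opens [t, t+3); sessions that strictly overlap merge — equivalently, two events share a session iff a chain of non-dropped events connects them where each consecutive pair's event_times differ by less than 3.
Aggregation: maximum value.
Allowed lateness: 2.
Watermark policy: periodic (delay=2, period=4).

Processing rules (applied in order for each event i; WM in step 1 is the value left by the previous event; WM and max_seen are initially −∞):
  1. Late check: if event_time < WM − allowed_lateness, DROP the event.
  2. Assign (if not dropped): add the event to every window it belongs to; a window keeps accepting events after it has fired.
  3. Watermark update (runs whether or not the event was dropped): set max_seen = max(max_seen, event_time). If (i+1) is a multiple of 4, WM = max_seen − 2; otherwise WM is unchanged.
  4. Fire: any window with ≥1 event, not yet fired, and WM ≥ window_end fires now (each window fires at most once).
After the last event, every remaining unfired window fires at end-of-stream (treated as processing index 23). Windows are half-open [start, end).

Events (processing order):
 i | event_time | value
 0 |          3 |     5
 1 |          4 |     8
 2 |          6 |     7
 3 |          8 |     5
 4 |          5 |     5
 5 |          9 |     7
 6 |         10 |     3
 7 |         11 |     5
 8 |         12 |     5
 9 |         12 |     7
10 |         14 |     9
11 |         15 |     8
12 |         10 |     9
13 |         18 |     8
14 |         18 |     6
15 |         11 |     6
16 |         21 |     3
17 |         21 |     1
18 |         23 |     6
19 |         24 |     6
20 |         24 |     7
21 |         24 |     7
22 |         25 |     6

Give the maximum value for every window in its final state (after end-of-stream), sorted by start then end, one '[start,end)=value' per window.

[3,18)=9 [18,21)=8 [21,28)=7

i=0 t=3 v=5: → [3,6); WM=−∞
i=1 t=4 v=8: → [3,7); WM=−∞
i=2 t=6 v=7: → [3,9); WM=−∞
i=3 t=8 v=5: → [3,11); WM=6
i=4 t=5 v=5: → [3,11); WM=6
i=5 t=9 v=7: → [3,12); WM=6
i=6 t=10 v=3: → [3,13); WM=6
i=7 t=11 v=5: → [3,14); WM=9
i=8 t=12 v=5: → [3,15); WM=9
i=9 t=12 v=7: → [3,15); WM=9
i=10 t=14 v=9: → [3,17); WM=9
i=11 t=15 v=8: → [3,18); WM=13
i=12 t=10 v=9: DROP (t<13-2); WM=13
i=13 t=18 v=8: → [18,21); WM=13
i=14 t=18 v=6: → [18,21); WM=13
i=15 t=11 v=6: → [3,18); WM=16
i=16 t=21 v=3: → [21,24); WM=16
i=17 t=21 v=1: → [21,24); WM=16
i=18 t=23 v=6: → [21,26); WM=16
i=19 t=24 v=6: → [21,27); WM=22
i=20 t=24 v=7: → [21,27); WM=22
i=21 t=24 v=7: → [21,27); WM=22
i=22 t=25 v=6: → [21,28); WM=22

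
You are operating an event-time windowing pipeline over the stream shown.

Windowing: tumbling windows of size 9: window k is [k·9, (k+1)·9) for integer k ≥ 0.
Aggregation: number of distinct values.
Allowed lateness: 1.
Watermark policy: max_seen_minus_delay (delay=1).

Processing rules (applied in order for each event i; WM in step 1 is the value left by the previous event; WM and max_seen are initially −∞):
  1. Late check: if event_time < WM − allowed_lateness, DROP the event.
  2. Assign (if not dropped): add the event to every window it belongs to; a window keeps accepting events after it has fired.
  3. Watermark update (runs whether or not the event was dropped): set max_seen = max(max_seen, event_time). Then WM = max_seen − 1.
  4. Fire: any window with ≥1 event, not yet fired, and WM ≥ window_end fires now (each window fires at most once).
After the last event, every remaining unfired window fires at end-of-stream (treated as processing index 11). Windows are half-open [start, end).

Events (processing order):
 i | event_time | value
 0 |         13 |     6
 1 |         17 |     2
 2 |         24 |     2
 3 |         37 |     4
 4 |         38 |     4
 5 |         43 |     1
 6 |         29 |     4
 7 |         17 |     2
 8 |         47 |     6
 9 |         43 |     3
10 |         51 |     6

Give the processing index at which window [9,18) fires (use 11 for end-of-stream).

2

i=0 t=13 v=6: → [9,18); WM=12
i=1 t=17 v=2: → [9,18); WM=16
i=2 t=24 v=2: → [18,27); WM=23; [9,18) fires=2
i=3 t=37 v=4: → [36,45); WM=36; [18,27) fires=1
i=4 t=38 v=4: → [36,45); WM=37
i=5 t=43 v=1: → [36,45); WM=42
i=6 t=29 v=4: DROP (t<42-1); WM=42
i=7 t=17 v=2: DROP (t<42-1); WM=42
i=8 t=47 v=6: → [45,54); WM=46; [36,45) fires=2
i=9 t=43 v=3: DROP (t<46-1); WM=46
i=10 t=51 v=6: → [45,54); WM=50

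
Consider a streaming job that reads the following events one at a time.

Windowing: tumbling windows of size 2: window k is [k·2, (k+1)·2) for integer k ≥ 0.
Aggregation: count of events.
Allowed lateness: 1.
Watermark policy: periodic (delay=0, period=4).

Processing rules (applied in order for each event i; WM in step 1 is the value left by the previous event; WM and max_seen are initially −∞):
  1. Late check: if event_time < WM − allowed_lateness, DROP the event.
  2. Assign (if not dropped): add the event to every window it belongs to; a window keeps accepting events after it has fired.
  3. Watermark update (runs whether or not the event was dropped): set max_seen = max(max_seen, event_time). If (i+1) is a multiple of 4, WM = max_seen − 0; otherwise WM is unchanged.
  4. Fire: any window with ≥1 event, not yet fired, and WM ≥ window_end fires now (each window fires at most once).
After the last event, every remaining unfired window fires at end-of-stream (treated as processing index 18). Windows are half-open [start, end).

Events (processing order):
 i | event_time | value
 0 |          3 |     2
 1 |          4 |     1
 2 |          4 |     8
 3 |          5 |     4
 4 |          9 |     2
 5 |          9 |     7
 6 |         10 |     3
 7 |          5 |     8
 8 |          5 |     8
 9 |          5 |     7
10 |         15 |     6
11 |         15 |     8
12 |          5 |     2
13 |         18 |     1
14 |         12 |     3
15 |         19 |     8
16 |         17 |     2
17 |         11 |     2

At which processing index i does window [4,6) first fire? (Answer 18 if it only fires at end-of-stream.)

7

i=0 t=3 v=2: → [2,4); WM=−∞
i=1 t=4 v=1: → [4,6); WM=−∞
i=2 t=4 v=8: → [4,6); WM=−∞
i=3 t=5 v=4: → [4,6); WM=5; [2,4) fires=1
i=4 t=9 v=2: → [8,10); WM=5
i=5 t=9 v=7: → [8,10); WM=5
i=6 t=10 v=3: → [10,12); WM=5
i=7 t=5 v=8: → [4,6); WM=10; [4,6) fires=4 [8,10) fires=2
i=8 t=5 v=8: DROP (t<10-1); WM=10
i=9 t=5 v=7: DROP (t<10-1); WM=10
i=10 t=15 v=6: → [14,16); WM=10
i=11 t=15 v=8: → [14,16); WM=15; [10,12) fires=1
i=12 t=5 v=2: DROP (t<15-1); WM=15
i=13 t=18 v=1: → [18,20); WM=15
i=14 t=12 v=3: DROP (t<15-1); WM=15
i=15 t=19 v=8: → [18,20); WM=19; [14,16) fires=2
i=16 t=17 v=2: DROP (t<19-1); WM=19
i=17 t=11 v=2: DROP (t<19-1); WM=19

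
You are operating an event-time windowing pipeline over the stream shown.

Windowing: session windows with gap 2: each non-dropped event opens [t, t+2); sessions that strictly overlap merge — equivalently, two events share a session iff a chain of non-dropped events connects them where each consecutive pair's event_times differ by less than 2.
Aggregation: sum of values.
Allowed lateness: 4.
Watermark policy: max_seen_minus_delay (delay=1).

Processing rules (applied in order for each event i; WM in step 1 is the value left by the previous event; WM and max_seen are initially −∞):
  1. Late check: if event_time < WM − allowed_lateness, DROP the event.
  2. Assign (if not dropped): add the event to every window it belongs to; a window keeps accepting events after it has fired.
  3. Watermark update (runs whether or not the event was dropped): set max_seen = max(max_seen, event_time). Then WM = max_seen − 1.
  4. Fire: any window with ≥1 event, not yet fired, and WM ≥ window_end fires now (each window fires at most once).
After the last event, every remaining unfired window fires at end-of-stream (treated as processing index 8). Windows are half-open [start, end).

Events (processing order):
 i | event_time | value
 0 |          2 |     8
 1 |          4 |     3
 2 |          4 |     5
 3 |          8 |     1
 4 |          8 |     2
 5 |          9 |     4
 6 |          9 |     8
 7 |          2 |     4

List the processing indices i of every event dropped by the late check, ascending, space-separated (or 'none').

i=0 t=2 v=8: → [2,4); WM=1
i=1 t=4 v=3: → [4,6); WM=3
i=2 t=4 v=5: → [4,6); WM=3
i=3 t=8 v=1: → [8,10); WM=7
i=4 t=8 v=2: → [8,10); WM=7
i=5 t=9 v=4: → [8,11); WM=8
i=6 t=9 v=8: → [8,11); WM=8
i=7 t=2 v=4: DROP (t<8-4); WM=8

7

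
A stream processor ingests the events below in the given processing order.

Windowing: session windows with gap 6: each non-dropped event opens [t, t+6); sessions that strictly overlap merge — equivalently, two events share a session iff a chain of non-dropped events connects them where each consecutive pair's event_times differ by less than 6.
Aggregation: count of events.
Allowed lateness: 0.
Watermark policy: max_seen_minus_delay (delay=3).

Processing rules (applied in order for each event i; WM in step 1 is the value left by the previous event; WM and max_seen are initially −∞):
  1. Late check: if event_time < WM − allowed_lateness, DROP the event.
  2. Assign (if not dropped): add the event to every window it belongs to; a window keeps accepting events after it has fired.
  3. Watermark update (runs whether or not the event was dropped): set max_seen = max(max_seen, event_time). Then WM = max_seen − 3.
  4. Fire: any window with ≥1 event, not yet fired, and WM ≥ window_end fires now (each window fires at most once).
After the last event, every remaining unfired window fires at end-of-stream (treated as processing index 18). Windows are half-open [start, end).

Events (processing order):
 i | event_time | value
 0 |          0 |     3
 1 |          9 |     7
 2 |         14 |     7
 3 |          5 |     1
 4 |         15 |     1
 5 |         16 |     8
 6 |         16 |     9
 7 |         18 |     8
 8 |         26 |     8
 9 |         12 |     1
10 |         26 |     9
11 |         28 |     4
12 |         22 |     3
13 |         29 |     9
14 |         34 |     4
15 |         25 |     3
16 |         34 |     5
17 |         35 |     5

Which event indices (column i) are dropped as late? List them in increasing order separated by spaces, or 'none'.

i=0 t=0 v=3: → [0,6); WM=-3
i=1 t=9 v=7: → [9,15); WM=6
i=2 t=14 v=7: → [9,20); WM=11
i=3 t=5 v=1: DROP (t<11-0); WM=11
i=4 t=15 v=1: → [9,21); WM=12
i=5 t=16 v=8: → [9,22); WM=13
i=6 t=16 v=9: → [9,22); WM=13
i=7 t=18 v=8: → [9,24); WM=15
i=8 t=26 v=8: → [26,32); WM=23
i=9 t=12 v=1: DROP (t<23-0); WM=23
i=10 t=26 v=9: → [26,32); WM=23
i=11 t=28 v=4: → [26,34); WM=25
i=12 t=22 v=3: DROP (t<25-0); WM=25
i=13 t=29 v=9: → [26,35); WM=26
i=14 t=34 v=4: → [26,40); WM=31
i=15 t=25 v=3: DROP (t<31-0); WM=31
i=16 t=34 v=5: → [26,40); WM=31
i=17 t=35 v=5: → [26,41); WM=32

3 9 12 15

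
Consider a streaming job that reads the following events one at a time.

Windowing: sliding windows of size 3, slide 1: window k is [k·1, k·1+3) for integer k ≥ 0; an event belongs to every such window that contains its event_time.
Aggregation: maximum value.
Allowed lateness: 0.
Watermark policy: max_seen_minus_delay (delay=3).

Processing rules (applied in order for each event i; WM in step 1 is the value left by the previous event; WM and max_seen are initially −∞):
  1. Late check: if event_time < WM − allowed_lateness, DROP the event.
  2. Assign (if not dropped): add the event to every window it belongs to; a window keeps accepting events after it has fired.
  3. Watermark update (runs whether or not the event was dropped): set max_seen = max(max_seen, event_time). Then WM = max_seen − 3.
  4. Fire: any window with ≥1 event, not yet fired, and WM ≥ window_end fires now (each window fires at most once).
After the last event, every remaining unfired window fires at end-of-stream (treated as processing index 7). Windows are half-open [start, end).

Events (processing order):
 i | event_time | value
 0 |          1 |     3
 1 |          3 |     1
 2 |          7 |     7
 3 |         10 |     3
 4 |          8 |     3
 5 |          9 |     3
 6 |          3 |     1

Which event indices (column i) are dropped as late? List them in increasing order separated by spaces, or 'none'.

6

i=0 t=1 v=3: → [1,4),[0,3); WM=-2
i=1 t=3 v=1: → [3,6),[2,5),[1,4); WM=0
i=2 t=7 v=7: → [7,10),[6,9),[5,8); WM=4; [0,3) fires=3 [1,4) fires=3
i=3 t=10 v=3: → [10,13),[9,12),[8,11); WM=7; [2,5) fires=1 [3,6) fires=1
i=4 t=8 v=3: → [8,11),[7,10),[6,9); WM=7
i=5 t=9 v=3: → [9,12),[8,11),[7,10); WM=7
i=6 t=3 v=1: DROP (t<7-0); WM=7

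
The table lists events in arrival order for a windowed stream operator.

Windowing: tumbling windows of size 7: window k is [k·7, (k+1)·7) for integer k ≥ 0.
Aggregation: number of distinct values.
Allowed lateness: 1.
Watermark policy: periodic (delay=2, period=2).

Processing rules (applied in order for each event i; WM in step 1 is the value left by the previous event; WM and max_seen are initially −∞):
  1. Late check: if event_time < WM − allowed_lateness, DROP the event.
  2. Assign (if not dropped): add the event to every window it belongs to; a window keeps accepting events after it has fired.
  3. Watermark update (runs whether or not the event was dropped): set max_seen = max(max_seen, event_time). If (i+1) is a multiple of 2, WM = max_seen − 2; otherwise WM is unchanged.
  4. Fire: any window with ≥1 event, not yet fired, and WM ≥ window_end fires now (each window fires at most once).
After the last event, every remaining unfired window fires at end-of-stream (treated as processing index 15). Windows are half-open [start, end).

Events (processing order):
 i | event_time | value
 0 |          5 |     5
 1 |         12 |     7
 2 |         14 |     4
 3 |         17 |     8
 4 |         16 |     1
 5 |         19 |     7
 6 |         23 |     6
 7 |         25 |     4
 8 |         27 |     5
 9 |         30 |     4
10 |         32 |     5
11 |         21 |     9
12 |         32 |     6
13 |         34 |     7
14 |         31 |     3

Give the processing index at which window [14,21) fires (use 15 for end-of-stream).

i=0 t=5 v=5: → [0,7); WM=−∞
i=1 t=12 v=7: → [7,14); WM=10; [0,7) fires=1
i=2 t=14 v=4: → [14,21); WM=10
i=3 t=17 v=8: → [14,21); WM=15; [7,14) fires=1
i=4 t=16 v=1: → [14,21); WM=15
i=5 t=19 v=7: → [14,21); WM=17
i=6 t=23 v=6: → [21,28); WM=17
i=7 t=25 v=4: → [21,28); WM=23; [14,21) fires=4
i=8 t=27 v=5: → [21,28); WM=23
i=9 t=30 v=4: → [28,35); WM=28; [21,28) fires=3
i=10 t=32 v=5: → [28,35); WM=28
i=11 t=21 v=9: DROP (t<28-1); WM=30
i=12 t=32 v=6: → [28,35); WM=30
i=13 t=34 v=7: → [28,35); WM=32
i=14 t=31 v=3: → [28,35); WM=32

7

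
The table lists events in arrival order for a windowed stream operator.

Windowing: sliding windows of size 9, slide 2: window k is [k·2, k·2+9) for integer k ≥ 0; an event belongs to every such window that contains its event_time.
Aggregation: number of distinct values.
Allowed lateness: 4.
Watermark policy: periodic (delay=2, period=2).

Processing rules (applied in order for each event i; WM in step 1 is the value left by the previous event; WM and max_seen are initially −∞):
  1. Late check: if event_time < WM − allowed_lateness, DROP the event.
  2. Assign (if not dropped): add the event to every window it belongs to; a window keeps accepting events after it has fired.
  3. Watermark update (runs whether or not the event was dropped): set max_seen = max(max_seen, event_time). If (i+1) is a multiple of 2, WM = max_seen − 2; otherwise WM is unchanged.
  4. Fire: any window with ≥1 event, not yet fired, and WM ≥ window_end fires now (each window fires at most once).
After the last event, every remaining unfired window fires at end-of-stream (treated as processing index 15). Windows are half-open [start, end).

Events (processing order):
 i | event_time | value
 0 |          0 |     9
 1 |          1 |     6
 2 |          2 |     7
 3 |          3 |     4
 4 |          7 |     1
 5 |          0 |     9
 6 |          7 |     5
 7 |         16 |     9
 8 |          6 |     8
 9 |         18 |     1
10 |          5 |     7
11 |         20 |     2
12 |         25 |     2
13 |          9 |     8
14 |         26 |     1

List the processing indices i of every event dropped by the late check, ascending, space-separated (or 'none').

i=0 t=0 v=9: → [0,9); WM=−∞
i=1 t=1 v=6: → [0,9); WM=-1
i=2 t=2 v=7: → [2,11),[0,9); WM=-1
i=3 t=3 v=4: → [2,11),[0,9); WM=1
i=4 t=7 v=1: → [6,15),[4,13),[2,11),[0,9); WM=1
i=5 t=0 v=9: → [0,9); WM=5
i=6 t=7 v=5: → [6,15),[4,13),[2,11),[0,9); WM=5
i=7 t=16 v=9: → [16,25),[14,23),[12,21),[10,19),[8,17); WM=14; [0,9) fires=6 [2,11) fires=4 [4,13) fires=2
i=8 t=6 v=8: DROP (t<14-4); WM=14
i=9 t=18 v=1: → [18,27),[16,25),[14,23),[12,21),[10,19); WM=16; [6,15) fires=2
i=10 t=5 v=7: DROP (t<16-4); WM=16
i=11 t=20 v=2: → [20,29),[18,27),[16,25),[14,23),[12,21); WM=18; [8,17) fires=1
i=12 t=25 v=2: → [24,33),[22,31),[20,29),[18,27); WM=18
i=13 t=9 v=8: DROP (t<18-4); WM=23; [10,19) fires=2 [12,21) fires=3 [14,23) fires=3
i=14 t=26 v=1: → [26,35),[24,33),[22,31),[20,29),[18,27); WM=23

8 10 13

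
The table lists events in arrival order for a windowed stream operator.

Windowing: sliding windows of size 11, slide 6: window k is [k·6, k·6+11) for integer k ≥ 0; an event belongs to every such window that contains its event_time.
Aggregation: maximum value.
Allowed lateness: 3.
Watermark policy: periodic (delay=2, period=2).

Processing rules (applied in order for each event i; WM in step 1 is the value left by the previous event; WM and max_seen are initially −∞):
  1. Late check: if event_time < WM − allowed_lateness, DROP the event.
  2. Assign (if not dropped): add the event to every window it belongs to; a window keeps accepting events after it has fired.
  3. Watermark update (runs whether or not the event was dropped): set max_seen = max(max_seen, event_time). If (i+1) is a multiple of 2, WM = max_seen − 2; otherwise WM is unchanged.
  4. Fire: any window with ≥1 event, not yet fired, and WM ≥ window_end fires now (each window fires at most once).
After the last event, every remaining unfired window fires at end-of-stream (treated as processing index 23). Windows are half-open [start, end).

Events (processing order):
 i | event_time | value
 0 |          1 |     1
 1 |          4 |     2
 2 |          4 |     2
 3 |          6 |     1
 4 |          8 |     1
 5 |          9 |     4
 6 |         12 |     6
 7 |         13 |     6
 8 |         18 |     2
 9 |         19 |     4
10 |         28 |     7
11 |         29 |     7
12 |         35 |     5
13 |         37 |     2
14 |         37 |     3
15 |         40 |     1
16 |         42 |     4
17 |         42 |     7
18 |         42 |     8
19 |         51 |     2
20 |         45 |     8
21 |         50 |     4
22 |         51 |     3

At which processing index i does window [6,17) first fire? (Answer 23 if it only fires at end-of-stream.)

i=0 t=1 v=1: → [0,11); WM=−∞
i=1 t=4 v=2: → [0,11); WM=2
i=2 t=4 v=2: → [0,11); WM=2
i=3 t=6 v=1: → [6,17),[0,11); WM=4
i=4 t=8 v=1: → [6,17),[0,11); WM=4
i=5 t=9 v=4: → [6,17),[0,11); WM=7
i=6 t=12 v=6: → [12,23),[6,17); WM=7
i=7 t=13 v=6: → [12,23),[6,17); WM=11; [0,11) fires=4
i=8 t=18 v=2: → [18,29),[12,23); WM=11
i=9 t=19 v=4: → [18,29),[12,23); WM=17; [6,17) fires=6
i=10 t=28 v=7: → [24,35),[18,29); WM=17
i=11 t=29 v=7: → [24,35); WM=27; [12,23) fires=6
i=12 t=35 v=5: → [30,41); WM=27
i=13 t=37 v=2: → [36,47),[30,41); WM=35; [18,29) fires=7 [24,35) fires=7
i=14 t=37 v=3: → [36,47),[30,41); WM=35
i=15 t=40 v=1: → [36,47),[30,41); WM=38
i=16 t=42 v=4: → [42,53),[36,47); WM=38
i=17 t=42 v=7: → [42,53),[36,47); WM=40
i=18 t=42 v=8: → [42,53),[36,47); WM=40
i=19 t=51 v=2: → [48,59),[42,53); WM=49; [30,41) fires=5 [36,47) fires=8
i=20 t=45 v=8: DROP (t<49-3); WM=49
i=21 t=50 v=4: → [48,59),[42,53); WM=49
i=22 t=51 v=3: → [48,59),[42,53); WM=49

9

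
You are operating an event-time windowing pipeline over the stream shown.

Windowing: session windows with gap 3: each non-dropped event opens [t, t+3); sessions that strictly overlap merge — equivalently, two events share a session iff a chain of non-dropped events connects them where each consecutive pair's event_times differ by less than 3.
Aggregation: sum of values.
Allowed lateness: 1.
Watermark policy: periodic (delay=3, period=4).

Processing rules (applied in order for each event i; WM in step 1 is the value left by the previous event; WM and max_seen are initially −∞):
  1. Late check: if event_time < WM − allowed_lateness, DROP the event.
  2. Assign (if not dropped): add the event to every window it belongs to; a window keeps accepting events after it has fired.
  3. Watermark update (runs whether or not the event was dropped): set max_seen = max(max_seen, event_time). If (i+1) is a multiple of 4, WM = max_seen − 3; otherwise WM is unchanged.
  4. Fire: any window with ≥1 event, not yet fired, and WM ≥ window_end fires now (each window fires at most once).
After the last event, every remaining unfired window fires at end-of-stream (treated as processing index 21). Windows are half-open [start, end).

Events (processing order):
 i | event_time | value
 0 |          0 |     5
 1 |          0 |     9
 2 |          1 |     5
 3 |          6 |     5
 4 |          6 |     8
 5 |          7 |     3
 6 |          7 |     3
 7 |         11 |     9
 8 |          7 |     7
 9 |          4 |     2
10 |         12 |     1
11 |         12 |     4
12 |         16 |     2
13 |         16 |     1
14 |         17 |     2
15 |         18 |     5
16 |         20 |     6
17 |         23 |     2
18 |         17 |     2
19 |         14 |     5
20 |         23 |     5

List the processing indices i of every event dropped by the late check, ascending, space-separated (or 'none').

9

i=0 t=0 v=5: → [0,3); WM=−∞
i=1 t=0 v=9: → [0,3); WM=−∞
i=2 t=1 v=5: → [0,4); WM=−∞
i=3 t=6 v=5: → [6,9); WM=3
i=4 t=6 v=8: → [6,9); WM=3
i=5 t=7 v=3: → [6,10); WM=3
i=6 t=7 v=3: → [6,10); WM=3
i=7 t=11 v=9: → [11,14); WM=8
i=8 t=7 v=7: → [6,10); WM=8
i=9 t=4 v=2: DROP (t<8-1); WM=8
i=10 t=12 v=1: → [11,15); WM=8
i=11 t=12 v=4: → [11,15); WM=9
i=12 t=16 v=2: → [16,19); WM=9
i=13 t=16 v=1: → [16,19); WM=9
i=14 t=17 v=2: → [16,20); WM=9
i=15 t=18 v=5: → [16,21); WM=15
i=16 t=20 v=6: → [16,23); WM=15
i=17 t=23 v=2: → [23,26); WM=15
i=18 t=17 v=2: → [16,23); WM=15
i=19 t=14 v=5: → [11,23); WM=20
i=20 t=23 v=5: → [23,26); WM=20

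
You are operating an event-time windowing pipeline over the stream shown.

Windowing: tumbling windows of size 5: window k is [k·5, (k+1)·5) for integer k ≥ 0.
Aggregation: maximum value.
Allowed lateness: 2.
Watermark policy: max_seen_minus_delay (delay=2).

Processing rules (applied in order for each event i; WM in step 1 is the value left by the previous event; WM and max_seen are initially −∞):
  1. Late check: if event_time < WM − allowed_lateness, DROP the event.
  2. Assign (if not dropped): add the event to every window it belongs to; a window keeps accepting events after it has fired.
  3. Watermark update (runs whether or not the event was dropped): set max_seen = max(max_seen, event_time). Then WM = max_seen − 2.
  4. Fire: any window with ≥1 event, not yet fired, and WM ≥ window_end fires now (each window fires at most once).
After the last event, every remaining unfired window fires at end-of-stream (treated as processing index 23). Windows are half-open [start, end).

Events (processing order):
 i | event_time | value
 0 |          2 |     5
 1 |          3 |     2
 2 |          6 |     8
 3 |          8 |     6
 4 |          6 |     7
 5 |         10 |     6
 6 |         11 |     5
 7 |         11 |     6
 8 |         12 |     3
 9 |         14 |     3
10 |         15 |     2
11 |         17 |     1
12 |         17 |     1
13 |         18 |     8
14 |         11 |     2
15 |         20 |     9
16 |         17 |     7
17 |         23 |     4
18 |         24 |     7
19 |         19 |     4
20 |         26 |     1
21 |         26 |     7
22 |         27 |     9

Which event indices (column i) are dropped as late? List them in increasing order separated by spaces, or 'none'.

14 19

i=0 t=2 v=5: → [0,5); WM=0
i=1 t=3 v=2: → [0,5); WM=1
i=2 t=6 v=8: → [5,10); WM=4
i=3 t=8 v=6: → [5,10); WM=6; [0,5) fires=5
i=4 t=6 v=7: → [5,10); WM=6
i=5 t=10 v=6: → [10,15); WM=8
i=6 t=11 v=5: → [10,15); WM=9
i=7 t=11 v=6: → [10,15); WM=9
i=8 t=12 v=3: → [10,15); WM=10; [5,10) fires=8
i=9 t=14 v=3: → [10,15); WM=12
i=10 t=15 v=2: → [15,20); WM=13
i=11 t=17 v=1: → [15,20); WM=15; [10,15) fires=6
i=12 t=17 v=1: → [15,20); WM=15
i=13 t=18 v=8: → [15,20); WM=16
i=14 t=11 v=2: DROP (t<16-2); WM=16
i=15 t=20 v=9: → [20,25); WM=18
i=16 t=17 v=7: → [15,20); WM=18
i=17 t=23 v=4: → [20,25); WM=21; [15,20) fires=8
i=18 t=24 v=7: → [20,25); WM=22
i=19 t=19 v=4: DROP (t<22-2); WM=22
i=20 t=26 v=1: → [25,30); WM=24
i=21 t=26 v=7: → [25,30); WM=24
i=22 t=27 v=9: → [25,30); WM=25; [20,25) fires=9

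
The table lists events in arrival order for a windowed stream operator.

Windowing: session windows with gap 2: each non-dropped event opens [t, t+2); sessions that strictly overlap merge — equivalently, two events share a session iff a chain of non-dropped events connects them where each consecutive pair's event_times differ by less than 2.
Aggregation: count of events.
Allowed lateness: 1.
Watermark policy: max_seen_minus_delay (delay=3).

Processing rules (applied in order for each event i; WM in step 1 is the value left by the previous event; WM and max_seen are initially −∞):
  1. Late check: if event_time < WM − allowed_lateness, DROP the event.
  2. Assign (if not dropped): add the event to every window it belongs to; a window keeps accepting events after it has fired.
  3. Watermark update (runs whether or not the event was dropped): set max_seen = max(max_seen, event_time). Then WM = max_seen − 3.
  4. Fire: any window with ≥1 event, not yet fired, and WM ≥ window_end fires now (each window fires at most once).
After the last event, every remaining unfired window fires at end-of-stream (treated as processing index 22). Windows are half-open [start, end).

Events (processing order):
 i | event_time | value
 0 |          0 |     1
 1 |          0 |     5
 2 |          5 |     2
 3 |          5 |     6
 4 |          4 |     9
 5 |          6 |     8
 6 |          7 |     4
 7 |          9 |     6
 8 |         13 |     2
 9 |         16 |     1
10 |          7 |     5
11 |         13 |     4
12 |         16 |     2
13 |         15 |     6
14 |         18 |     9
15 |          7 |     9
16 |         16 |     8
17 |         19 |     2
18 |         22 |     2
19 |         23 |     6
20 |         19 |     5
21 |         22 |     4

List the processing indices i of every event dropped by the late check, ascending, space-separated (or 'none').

i=0 t=0 v=1: → [0,2); WM=-3
i=1 t=0 v=5: → [0,2); WM=-3
i=2 t=5 v=2: → [5,7); WM=2
i=3 t=5 v=6: → [5,7); WM=2
i=4 t=4 v=9: → [4,7); WM=2
i=5 t=6 v=8: → [4,8); WM=3
i=6 t=7 v=4: → [4,9); WM=4
i=7 t=9 v=6: → [9,11); WM=6
i=8 t=13 v=2: → [13,15); WM=10
i=9 t=16 v=1: → [16,18); WM=13
i=10 t=7 v=5: DROP (t<13-1); WM=13
i=11 t=13 v=4: → [13,15); WM=13
i=12 t=16 v=2: → [16,18); WM=13
i=13 t=15 v=6: → [15,18); WM=13
i=14 t=18 v=9: → [18,20); WM=15
i=15 t=7 v=9: DROP (t<15-1); WM=15
i=16 t=16 v=8: → [15,18); WM=15
i=17 t=19 v=2: → [18,21); WM=16
i=18 t=22 v=2: → [22,24); WM=19
i=19 t=23 v=6: → [22,25); WM=20
i=20 t=19 v=5: → [18,21); WM=20
i=21 t=22 v=4: → [22,25); WM=20

10 15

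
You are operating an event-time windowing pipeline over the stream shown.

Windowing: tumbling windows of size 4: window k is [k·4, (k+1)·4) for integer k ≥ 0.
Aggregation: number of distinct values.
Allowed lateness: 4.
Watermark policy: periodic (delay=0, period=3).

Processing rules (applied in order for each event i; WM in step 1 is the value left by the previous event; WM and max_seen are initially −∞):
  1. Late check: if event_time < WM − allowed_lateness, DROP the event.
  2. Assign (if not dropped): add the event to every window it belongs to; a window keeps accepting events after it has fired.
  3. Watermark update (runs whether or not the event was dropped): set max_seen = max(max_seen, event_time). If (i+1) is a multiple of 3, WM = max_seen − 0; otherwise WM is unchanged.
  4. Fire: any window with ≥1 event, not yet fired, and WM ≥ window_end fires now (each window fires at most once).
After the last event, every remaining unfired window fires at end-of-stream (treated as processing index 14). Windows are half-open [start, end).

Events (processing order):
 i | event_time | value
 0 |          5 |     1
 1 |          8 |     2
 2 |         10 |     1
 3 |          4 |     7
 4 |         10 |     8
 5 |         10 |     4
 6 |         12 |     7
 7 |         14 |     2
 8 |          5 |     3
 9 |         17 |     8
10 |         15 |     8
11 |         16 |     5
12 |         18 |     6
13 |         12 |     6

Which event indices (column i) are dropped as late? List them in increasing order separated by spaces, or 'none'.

i=0 t=5 v=1: → [4,8); WM=−∞
i=1 t=8 v=2: → [8,12); WM=−∞
i=2 t=10 v=1: → [8,12); WM=10; [4,8) fires=1
i=3 t=4 v=7: DROP (t<10-4); WM=10
i=4 t=10 v=8: → [8,12); WM=10
i=5 t=10 v=4: → [8,12); WM=10
i=6 t=12 v=7: → [12,16); WM=10
i=7 t=14 v=2: → [12,16); WM=10
i=8 t=5 v=3: DROP (t<10-4); WM=14; [8,12) fires=4
i=9 t=17 v=8: → [16,20); WM=14
i=10 t=15 v=8: → [12,16); WM=14
i=11 t=16 v=5: → [16,20); WM=17; [12,16) fires=3
i=12 t=18 v=6: → [16,20); WM=17
i=13 t=12 v=6: DROP (t<17-4); WM=17

3 8 13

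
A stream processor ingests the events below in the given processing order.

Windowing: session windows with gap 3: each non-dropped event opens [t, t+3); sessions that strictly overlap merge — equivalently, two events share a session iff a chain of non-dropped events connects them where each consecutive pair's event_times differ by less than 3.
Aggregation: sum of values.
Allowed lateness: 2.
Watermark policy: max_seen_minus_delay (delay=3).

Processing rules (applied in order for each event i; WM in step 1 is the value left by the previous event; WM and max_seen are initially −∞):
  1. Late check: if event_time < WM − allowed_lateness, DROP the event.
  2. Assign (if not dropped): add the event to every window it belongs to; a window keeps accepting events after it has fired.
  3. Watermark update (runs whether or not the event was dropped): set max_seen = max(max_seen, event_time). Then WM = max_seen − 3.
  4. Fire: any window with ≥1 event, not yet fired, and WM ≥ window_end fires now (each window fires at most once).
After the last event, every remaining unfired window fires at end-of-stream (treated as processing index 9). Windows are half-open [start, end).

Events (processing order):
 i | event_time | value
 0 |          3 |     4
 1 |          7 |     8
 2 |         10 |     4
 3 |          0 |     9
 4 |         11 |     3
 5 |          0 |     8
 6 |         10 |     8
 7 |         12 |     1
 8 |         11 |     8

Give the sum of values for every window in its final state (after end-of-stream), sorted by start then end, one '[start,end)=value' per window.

i=0 t=3 v=4: → [3,6); WM=0
i=1 t=7 v=8: → [7,10); WM=4
i=2 t=10 v=4: → [10,13); WM=7
i=3 t=0 v=9: DROP (t<7-2); WM=7
i=4 t=11 v=3: → [10,14); WM=8
i=5 t=0 v=8: DROP (t<8-2); WM=8
i=6 t=10 v=8: → [10,14); WM=8
i=7 t=12 v=1: → [10,15); WM=9
i=8 t=11 v=8: → [10,15); WM=9

[3,6)=4 [7,10)=8 [10,15)=24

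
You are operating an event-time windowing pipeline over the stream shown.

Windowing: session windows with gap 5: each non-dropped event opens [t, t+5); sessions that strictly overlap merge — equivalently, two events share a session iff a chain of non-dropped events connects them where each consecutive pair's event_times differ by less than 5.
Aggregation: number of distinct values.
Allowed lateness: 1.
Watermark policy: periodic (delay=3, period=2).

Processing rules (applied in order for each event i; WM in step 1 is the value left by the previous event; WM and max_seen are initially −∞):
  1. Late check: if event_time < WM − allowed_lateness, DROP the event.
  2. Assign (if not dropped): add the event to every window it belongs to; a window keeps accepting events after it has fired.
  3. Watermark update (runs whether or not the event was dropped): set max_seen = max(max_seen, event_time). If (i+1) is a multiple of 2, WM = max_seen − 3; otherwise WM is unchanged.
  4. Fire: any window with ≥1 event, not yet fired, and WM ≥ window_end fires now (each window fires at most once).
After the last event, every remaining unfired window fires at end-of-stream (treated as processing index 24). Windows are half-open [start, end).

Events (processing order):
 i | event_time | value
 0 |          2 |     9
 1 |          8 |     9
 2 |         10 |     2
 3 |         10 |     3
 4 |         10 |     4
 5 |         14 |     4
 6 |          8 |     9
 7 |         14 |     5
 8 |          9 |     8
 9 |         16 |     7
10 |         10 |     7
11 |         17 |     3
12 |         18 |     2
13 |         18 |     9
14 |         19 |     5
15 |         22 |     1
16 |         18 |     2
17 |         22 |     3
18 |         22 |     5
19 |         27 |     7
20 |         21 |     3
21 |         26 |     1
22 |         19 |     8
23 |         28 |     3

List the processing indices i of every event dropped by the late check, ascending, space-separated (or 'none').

6 8 10 20 22

i=0 t=2 v=9: → [2,7); WM=−∞
i=1 t=8 v=9: → [8,13); WM=5
i=2 t=10 v=2: → [8,15); WM=5
i=3 t=10 v=3: → [8,15); WM=7
i=4 t=10 v=4: → [8,15); WM=7
i=5 t=14 v=4: → [8,19); WM=11
i=6 t=8 v=9: DROP (t<11-1); WM=11
i=7 t=14 v=5: → [8,19); WM=11
i=8 t=9 v=8: DROP (t<11-1); WM=11
i=9 t=16 v=7: → [8,21); WM=13
i=10 t=10 v=7: DROP (t<13-1); WM=13
i=11 t=17 v=3: → [8,22); WM=14
i=12 t=18 v=2: → [8,23); WM=14
i=13 t=18 v=9: → [8,23); WM=15
i=14 t=19 v=5: → [8,24); WM=15
i=15 t=22 v=1: → [8,27); WM=19
i=16 t=18 v=2: → [8,27); WM=19
i=17 t=22 v=3: → [8,27); WM=19
i=18 t=22 v=5: → [8,27); WM=19
i=19 t=27 v=7: → [27,32); WM=24
i=20 t=21 v=3: DROP (t<24-1); WM=24
i=21 t=26 v=1: → [8,32); WM=24
i=22 t=19 v=8: DROP (t<24-1); WM=24
i=23 t=28 v=3: → [8,33); WM=25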